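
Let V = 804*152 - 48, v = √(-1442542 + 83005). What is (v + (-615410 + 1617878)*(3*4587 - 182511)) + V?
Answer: -169166352840 + I*√1359537 ≈ -1.6917e+11 + 1166.0*I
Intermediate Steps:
v = I*√1359537 (v = √(-1359537) = I*√1359537 ≈ 1166.0*I)
V = 122160 (V = 122208 - 48 = 122160)
(v + (-615410 + 1617878)*(3*4587 - 182511)) + V = (I*√1359537 + (-615410 + 1617878)*(3*4587 - 182511)) + 122160 = (I*√1359537 + 1002468*(13761 - 182511)) + 122160 = (I*√1359537 + 1002468*(-168750)) + 122160 = (I*√1359537 - 169166475000) + 122160 = (-169166475000 + I*√1359537) + 122160 = -169166352840 + I*√1359537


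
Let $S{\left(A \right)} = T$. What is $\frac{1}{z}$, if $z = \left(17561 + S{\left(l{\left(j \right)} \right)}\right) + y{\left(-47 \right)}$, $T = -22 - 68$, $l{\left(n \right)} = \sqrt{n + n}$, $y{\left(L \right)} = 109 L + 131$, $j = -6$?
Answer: $\frac{1}{12479} \approx 8.0135 \cdot 10^{-5}$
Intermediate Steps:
$y{\left(L \right)} = 131 + 109 L$
$l{\left(n \right)} = \sqrt{2} \sqrt{n}$ ($l{\left(n \right)} = \sqrt{2 n} = \sqrt{2} \sqrt{n}$)
$T = -90$ ($T = -22 - 68 = -90$)
$S{\left(A \right)} = -90$
$z = 12479$ ($z = \left(17561 - 90\right) + \left(131 + 109 \left(-47\right)\right) = 17471 + \left(131 - 5123\right) = 17471 - 4992 = 12479$)
$\frac{1}{z} = \frac{1}{12479}$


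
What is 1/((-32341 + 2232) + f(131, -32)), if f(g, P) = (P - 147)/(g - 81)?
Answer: -50/1505629 ≈ -3.3209e-5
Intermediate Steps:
f(g, P) = (-147 + P)/(-81 + g)
1/((-32341 + 2232) + f(131, -32)) = 1/((-32341 + 2232) + (-147 - 32)/(-81 + 131)) = 1/(-30109 - 179/50) = 1/(-1505629/50) = -50/1505629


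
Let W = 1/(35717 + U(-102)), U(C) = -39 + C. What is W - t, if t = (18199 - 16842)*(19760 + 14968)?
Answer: -1676550876095/35576 ≈ -4.7126e+7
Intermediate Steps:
W = 1/35576 (W = 1/(35717 + (-39 - 102)) = 1/(35717 - 141) = 1/35576 ≈ 2.8109e-5)
t = 47125896 (t = 1357*34728 = 47125896)
W - t = 1/35576 - 1*47125896 = 1/35576 - 47125896 = -1676550876095/35576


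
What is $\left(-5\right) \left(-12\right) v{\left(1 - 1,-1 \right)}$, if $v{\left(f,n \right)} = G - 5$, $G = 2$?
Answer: $-180$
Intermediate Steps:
$v{\left(f,n \right)} = -3$ ($v{\left(f,n \right)} = 2 - 5 = -3$)
$\left(-5\right) \left(-12\right) v{\left(1 - 1,-1 \right)} = \left(-5\right) \left(-12\right) \left(-3\right) = 60 \left(-3\right) = -180$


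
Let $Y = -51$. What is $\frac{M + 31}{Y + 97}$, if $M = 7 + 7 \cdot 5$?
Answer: $\frac{73}{46} \approx 1.587$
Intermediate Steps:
$M = 42$ ($M = 7 + 35 = 42$)
$\frac{M + 31}{Y + 97} = \frac{42 + 31}{-51 + 97} = \frac{73}{46}$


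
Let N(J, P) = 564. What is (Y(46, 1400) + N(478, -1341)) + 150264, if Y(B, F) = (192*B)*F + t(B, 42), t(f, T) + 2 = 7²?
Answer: 12515675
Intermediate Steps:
t(f, T) = 47 (t(f, T) = -2 + 7² = -2 + 49 = 47)
Y(B, F) = 47 + 192*B*F (Y(B, F) = (192*B)*F + 47 = 192*B*F + 47 = 47 + 192*B*F)
(Y(46, 1400) + N(478, -1341)) + 150264 = ((47 + 192*46*1400) + 564) + 150264 = ((47 + 12364800) + 564) + 150264 = (12364847 + 564) + 150264 = 12365411 + 150264 = 12515675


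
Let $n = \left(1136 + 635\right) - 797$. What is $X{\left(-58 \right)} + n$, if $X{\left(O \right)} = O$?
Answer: $916$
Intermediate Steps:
$n = 974$ ($n = 1771 - 797 = 974$)
$X{\left(-58 \right)} + n = -58 + 974 = 916$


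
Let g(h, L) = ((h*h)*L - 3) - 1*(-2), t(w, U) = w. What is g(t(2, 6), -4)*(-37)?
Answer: 629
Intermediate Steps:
g(h, L) = -1 + L*h² (g(h, L) = (h²*L - 3) + 2 = (L*h² - 3) + 2 = (-3 + L*h²) + 2 = -1 + L*h²)
g(t(2, 6), -4)*(-37) = (-1 - 4*2²)*(-37) = (-1 - 4*4)*(-37) = (-1 - 16)*(-37) = -17*(-37) = 629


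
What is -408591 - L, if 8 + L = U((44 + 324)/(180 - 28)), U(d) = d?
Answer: -7763123/19 ≈ -4.0859e+5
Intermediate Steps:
L = -106/19 (L = -8 + (44 + 324)/(180 - 28) = -8 + 368/152 = -8 + 368*(1/152) = -8 + 46/19 = -106/19 ≈ -5.5789)
-408591 - L = -408591 - 1*(-106/19) = -408591 + 106/19 = -7763123/19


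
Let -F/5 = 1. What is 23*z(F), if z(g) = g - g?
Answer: 0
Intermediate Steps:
F = -5 (F = -5*1 = -5)
z(g) = 0
23*z(F) = 23*0 = 0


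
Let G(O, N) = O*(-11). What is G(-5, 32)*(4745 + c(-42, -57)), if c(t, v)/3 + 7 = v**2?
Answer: 795905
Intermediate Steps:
c(t, v) = -21 + 3*v**2
G(O, N) = -11*O
G(-5, 32)*(4745 + c(-42, -57)) = (-11*(-5))*(4745 + (-21 + 3*(-57)**2)) = 55*(4745 + (-21 + 3*3249)) = 55*(4745 + (-21 + 9747)) = 55*(4745 + 9726) = 55*14471 = 795905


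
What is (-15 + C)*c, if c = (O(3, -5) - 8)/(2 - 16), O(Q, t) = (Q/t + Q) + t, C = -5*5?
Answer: -212/7 ≈ -30.286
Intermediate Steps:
C = -25
O(Q, t) = Q + t + Q/t (O(Q, t) = (Q + Q/t) + t = Q + t + Q/t)
c = 53/70 (c = ((3 - 5 + 3/(-5)) - 8)/(2 - 16) = ((3 - 5 + 3*(-⅕)) - 8)/(-14) = ((3 - 5 - ⅗) - 8)*(-1/14) = (-13/5 - 8)*(-1/14) = -53/5*(-1/14) = 53/70 ≈ 0.75714)
(-15 + C)*c = (-15 - 25)*(53/70) = -40*53/70 = -212/7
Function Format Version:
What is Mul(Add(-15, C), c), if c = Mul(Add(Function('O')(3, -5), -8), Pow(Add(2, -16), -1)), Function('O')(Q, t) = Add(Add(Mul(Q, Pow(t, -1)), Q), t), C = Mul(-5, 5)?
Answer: Rational(-212, 7) ≈ -30.286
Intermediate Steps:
C = -25
Function('O')(Q, t) = Add(Q, t, Mul(Q, Pow(t, -1))) (Function('O')(Q, t) = Add(Add(Q, Mul(Q, Pow(t, -1))), t) = Add(Q, t, Mul(Q, Pow(t, -1))))
c = Rational(53, 70) (c = Mul(Add(Add(3, -5, Mul(3, Pow(-5, -1))), -8), Pow(Add(2, -16), -1)) = Mul(Add(Add(3, -5, Mul(3, Rational(-1, 5))), -8), Pow(-14, -1)) = Mul(Add(Add(3, -5, Rational(-3, 5)), -8), Rational(-1, 14)) = Mul(Add(Rational(-13, 5), -8), Rational(-1, 14)) = Mul(Rational(-53, 5), Rational(-1, 14)) = Rational(53, 70) ≈ 0.75714)
Mul(Add(-15, C), c) = Mul(Add(-15, -25), Rational(53, 70)) = Mul(-40, Rational(53, 70)) = Rational(-212, 7)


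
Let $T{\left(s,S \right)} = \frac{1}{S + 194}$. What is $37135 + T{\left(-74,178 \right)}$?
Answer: $\frac{13814221}{372} \approx 37135.0$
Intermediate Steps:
$T{\left(s,S \right)} = \frac{1}{194 + S}$
$37135 + T{\left(-74,178 \right)} = 37135 + \frac{1}{194 + 178} = 37135 + \frac{1}{372} = \frac{13814221}{372}$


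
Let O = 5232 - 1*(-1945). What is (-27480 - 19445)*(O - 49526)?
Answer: 1987226825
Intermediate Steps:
O = 7177 (O = 5232 + 1945 = 7177)
(-27480 - 19445)*(O - 49526) = (-27480 - 19445)*(7177 - 49526) = -46925*(-42349) = 1987226825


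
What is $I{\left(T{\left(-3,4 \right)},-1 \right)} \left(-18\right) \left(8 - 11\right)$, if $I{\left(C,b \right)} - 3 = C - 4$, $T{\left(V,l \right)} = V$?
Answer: $-216$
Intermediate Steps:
$I{\left(C,b \right)} = -1 + C$ ($I{\left(C,b \right)} = 3 + \left(C - 4\right) = 3 + \left(-4 + C\right) = -1 + C$)
$I{\left(T{\left(-3,4 \right)},-1 \right)} \left(-18\right) \left(8 - 11\right) = \left(-1 - 3\right) \left(-18\right) \left(8 - 11\right) = \left(-4\right) \left(-18\right) \left(8 - 11\right) = 72 \left(-3\right) = -216$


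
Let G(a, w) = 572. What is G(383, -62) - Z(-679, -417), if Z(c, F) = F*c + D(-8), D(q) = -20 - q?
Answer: -282559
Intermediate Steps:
Z(c, F) = -12 + F*c (Z(c, F) = F*c + (-20 - 1*(-8)) = F*c + (-20 + 8) = F*c - 12 = -12 + F*c)
G(383, -62) - Z(-679, -417) = 572 - (-12 - 417*(-679)) = 572 - (-12 + 283143) = 572 - 1*283131 = 572 - 283131 = -282559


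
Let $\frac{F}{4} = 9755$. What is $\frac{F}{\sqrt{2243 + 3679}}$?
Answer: $\frac{19510 \sqrt{658}}{987} \approx 507.05$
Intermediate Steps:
$F = 39020$ ($F = 4 \cdot 9755 = 39020$)
$\frac{F}{\sqrt{2243 + 3679}} = \frac{39020}{\sqrt{2243 + 3679}} = \frac{39020}{\sqrt{5922}} = \frac{39020}{3 \sqrt{658}} = 39020 \frac{\sqrt{658}}{1974} = \frac{19510 \sqrt{658}}{987}$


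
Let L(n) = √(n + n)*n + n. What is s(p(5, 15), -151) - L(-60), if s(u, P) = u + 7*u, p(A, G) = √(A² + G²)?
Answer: 60 + 40*√10 + 120*I*√30 ≈ 186.49 + 657.27*I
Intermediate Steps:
s(u, P) = 8*u
L(n) = n + √2*n^(3/2) (L(n) = √(2*n)*n + n = (√2*√n)*n + n = √2*n^(3/2) + n = n + √2*n^(3/2))
s(p(5, 15), -151) - L(-60) = 8*√(5² + 15²) - (-60 + √2*(-60)^(3/2)) = 8*√(25 + 225) - (-60 + √2*(-120*I*√15)) = 8*√250 - (-60 - 120*I*√30) = 8*(5*√10) + (60 + 120*I*√30) = 40*√10 + (60 + 120*I*√30) = 60 + 40*√10 + 120*I*√30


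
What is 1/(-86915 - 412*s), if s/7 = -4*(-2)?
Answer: -1/109987 ≈ -9.0920e-6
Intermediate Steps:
s = 56 (s = 7*(-4*(-2)) = 7*8 = 56)
1/(-86915 - 412*s) = 1/(-86915 - 412*56) = 1/(-86915 - 23072) = 1/(-109987) = -1/109987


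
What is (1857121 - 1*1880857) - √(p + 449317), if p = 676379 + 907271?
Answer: -23736 - √2032967 ≈ -25162.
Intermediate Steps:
p = 1583650
(1857121 - 1*1880857) - √(p + 449317) = (1857121 - 1*1880857) - √(1583650 + 449317) = (1857121 - 1880857) - √2032967 = -23736 - √2032967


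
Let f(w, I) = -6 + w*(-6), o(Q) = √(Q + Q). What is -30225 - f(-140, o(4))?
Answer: -31059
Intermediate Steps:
o(Q) = √2*√Q (o(Q) = √(2*Q) = √2*√Q)
f(w, I) = -6 - 6*w
-30225 - f(-140, o(4)) = -30225 - (-6 - 6*(-140)) = -30225 - (-6 + 840) = -30225 - 1*834 = -30225 - 834 = -31059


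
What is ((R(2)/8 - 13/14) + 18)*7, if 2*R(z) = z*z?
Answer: 485/4 ≈ 121.25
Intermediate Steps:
R(z) = z²/2 (R(z) = (z*z)/2 = z²/2)
((R(2)/8 - 13/14) + 18)*7 = ((((½)*2²)/8 - 13/14) + 18)*7 = ((((½)*4)*(⅛) - 13*1/14) + 18)*7 = ((2*(⅛) - 13/14) + 18)*7 = ((¼ - 13/14) + 18)*7 = (-19/28 + 18)*7 = (485/28)*7 = 485/4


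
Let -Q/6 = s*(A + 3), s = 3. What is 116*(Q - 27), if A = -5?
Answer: 1044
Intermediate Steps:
Q = 36 (Q = -18*(-5 + 3) = -18*(-2) = -6*(-6) = 36)
116*(Q - 27) = 116*(36 - 27) = 116*9 = 1044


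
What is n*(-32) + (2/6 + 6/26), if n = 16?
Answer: -19946/39 ≈ -511.44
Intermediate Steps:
n*(-32) + (2/6 + 6/26) = 16*(-32) + (2/6 + 6/26) = -512 + (2*(⅙) + 6*(1/26)) = -512 + (⅓ + 3/13) = -512 + 22/39 = -19946/39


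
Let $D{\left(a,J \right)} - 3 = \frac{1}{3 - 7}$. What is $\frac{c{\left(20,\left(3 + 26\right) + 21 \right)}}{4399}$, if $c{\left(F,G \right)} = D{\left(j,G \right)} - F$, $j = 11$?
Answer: $- \frac{69}{17596} \approx -0.0039213$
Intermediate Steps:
$D{\left(a,J \right)} = \frac{11}{4}$ ($D{\left(a,J \right)} = 3 + \frac{1}{3 - 7} = 3 + \frac{1}{-4} = 3 - \frac{1}{4} = \frac{11}{4}$)
$c{\left(F,G \right)} = \frac{11}{4} - F$
$\frac{c{\left(20,\left(3 + 26\right) + 21 \right)}}{4399} = \frac{\frac{11}{4} - 20}{4399} = \left(\frac{11}{4} - 20\right) \frac{1}{4399} = \left(- \frac{69}{4}\right) \frac{1}{4399} = - \frac{69}{17596}$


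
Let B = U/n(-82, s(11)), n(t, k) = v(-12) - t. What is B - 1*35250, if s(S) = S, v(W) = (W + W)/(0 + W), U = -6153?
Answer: -141293/4 ≈ -35323.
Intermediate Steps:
v(W) = 2 (v(W) = (2*W)/W = 2)
n(t, k) = 2 - t
B = -293/4 (B = -6153/(2 - 1*(-82)) = -6153/(2 + 82) = -6153/84 = -6153*1/84 = -293/4 ≈ -73.250)
B - 1*35250 = -293/4 - 1*35250 = -293/4 - 35250 = -141293/4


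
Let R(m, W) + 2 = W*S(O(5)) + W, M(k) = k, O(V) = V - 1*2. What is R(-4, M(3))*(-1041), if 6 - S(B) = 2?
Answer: -13533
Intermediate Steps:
O(V) = -2 + V (O(V) = V - 2 = -2 + V)
S(B) = 4 (S(B) = 6 - 1*2 = 6 - 2 = 4)
R(m, W) = -2 + 5*W (R(m, W) = -2 + (W*4 + W) = -2 + (4*W + W) = -2 + 5*W)
R(-4, M(3))*(-1041) = (-2 + 5*3)*(-1041) = (-2 + 15)*(-1041) = 13*(-1041) = -13533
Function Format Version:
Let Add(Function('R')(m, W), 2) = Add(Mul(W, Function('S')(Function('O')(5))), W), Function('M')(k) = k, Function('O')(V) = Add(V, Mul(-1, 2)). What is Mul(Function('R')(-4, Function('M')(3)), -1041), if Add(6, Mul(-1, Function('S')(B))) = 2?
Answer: -13533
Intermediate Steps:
Function('O')(V) = Add(-2, V) (Function('O')(V) = Add(V, -2) = Add(-2, V))
Function('S')(B) = 4 (Function('S')(B) = Add(6, Mul(-1, 2)) = Add(6, -2) = 4)
Function('R')(m, W) = Add(-2, Mul(5, W)) (Function('R')(m, W) = Add(-2, Add(Mul(W, 4), W)) = Add(-2, Add(Mul(4, W), W)) = Add(-2, Mul(5, W)))
Mul(Function('R')(-4, Function('M')(3)), -1041) = Mul(Add(-2, Mul(5, 3)), -1041) = Mul(Add(-2, 15), -1041) = Mul(13, -1041) = -13533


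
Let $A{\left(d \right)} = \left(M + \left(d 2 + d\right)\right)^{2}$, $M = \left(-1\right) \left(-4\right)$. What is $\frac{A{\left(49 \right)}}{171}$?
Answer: $\frac{22801}{171} \approx 133.34$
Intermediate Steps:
$M = 4$
$A{\left(d \right)} = \left(4 + 3 d\right)^{2}$ ($A{\left(d \right)} = \left(4 + \left(d 2 + d\right)\right)^{2} = \left(4 + \left(2 d + d\right)\right)^{2} = \left(4 + 3 d\right)^{2}$)
$\frac{A{\left(49 \right)}}{171} = \frac{\left(4 + 3 \cdot 49\right)^{2}}{171} = \left(4 + 147\right)^{2} \cdot \frac{1}{171} = 151^{2} \cdot \frac{1}{171} = 22801 \cdot \frac{1}{171} = \frac{22801}{171}$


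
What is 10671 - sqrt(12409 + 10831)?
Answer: 10671 - 2*sqrt(5810) ≈ 10519.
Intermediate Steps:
10671 - sqrt(12409 + 10831) = 10671 - sqrt(23240) = 10671 - 2*sqrt(5810)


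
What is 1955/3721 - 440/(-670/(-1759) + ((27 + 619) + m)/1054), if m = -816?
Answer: -17850729767/8911795 ≈ -2003.0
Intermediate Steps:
1955/3721 - 440/(-670/(-1759) + ((27 + 619) + m)/1054) = 1955/3721 - 440/(-670/(-1759) + ((27 + 619) - 816)/1054) = 1955*(1/3721) - 440/(-670*(-1/1759) + (646 - 816)*(1/1054)) = 1955/3721 - 440/(670/1759 - 170*1/1054) = 1955/3721 - 440/(670/1759 - 5/31) = 1955/3721 - 440/11975/54529 = 1955/3721 - 440*54529/11975 = 1955/3721 - 4798552/2395 = -17850729767/8911795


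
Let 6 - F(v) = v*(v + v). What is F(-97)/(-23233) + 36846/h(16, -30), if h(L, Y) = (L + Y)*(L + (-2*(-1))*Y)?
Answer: 61973665/1022252 ≈ 60.625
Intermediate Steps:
F(v) = 6 - 2*v**2 (F(v) = 6 - v*(v + v) = 6 - v*2*v = 6 - 2*v**2)
h(L, Y) = (L + Y)*(L + 2*Y)
F(-97)/(-23233) + 36846/h(16, -30) = (6 - 2*(-97)**2)/(-23233) + 36846/(16**2 + 2*(-30)**2 + 3*16*(-30)) = (6 - 2*9409)*(-1/23233) + 36846/(256 + 2*900 - 1440) = (6 - 18818)*(-1/23233) + 36846/(256 + 1800 - 1440) = -18812*(-1/23233) + 36846/616 = 18812/23233 + 36846*(1/616) = 18812/23233 + 18423/308 = 61973665/1022252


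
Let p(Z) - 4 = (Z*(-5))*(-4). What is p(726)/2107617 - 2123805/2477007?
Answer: -493354608113/580064673591 ≈ -0.85052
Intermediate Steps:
p(Z) = 4 + 20*Z (p(Z) = 4 + (Z*(-5))*(-4) = 4 - 5*Z*(-4) = 4 + 20*Z)
p(726)/2107617 - 2123805/2477007 = (4 + 20*726)/2107617 - 2123805/2477007 = (4 + 14520)*(1/2107617) - 2123805*1/2477007 = 14524*(1/2107617) - 707935/825669 = 14524/2107617 - 707935/825669 = -493354608113/580064673591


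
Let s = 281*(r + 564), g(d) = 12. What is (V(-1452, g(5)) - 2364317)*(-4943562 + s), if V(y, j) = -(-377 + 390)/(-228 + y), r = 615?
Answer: 6106716998861287/560 ≈ 1.0905e+13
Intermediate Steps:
V(y, j) = -13/(-228 + y)
s = 331299 (s = 281*(615 + 564) = 281*1179 = 331299)
(V(-1452, g(5)) - 2364317)*(-4943562 + s) = (-13/(-228 - 1452) - 2364317)*(-4943562 + 331299) = (-13/(-1680) - 2364317)*(-4612263) = (-13*(-1/1680) - 2364317)*(-4612263) = (13/1680 - 2364317)*(-4612263) = -3972052547/1680*(-4612263) = 6106716998861287/560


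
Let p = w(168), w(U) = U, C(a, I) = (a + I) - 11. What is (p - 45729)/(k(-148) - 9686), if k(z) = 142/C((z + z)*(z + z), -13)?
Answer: 1995389556/424207985 ≈ 4.7038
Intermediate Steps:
C(a, I) = -11 + I + a (C(a, I) = (I + a) - 11 = -11 + I + a)
k(z) = 142/(-24 + 4*z²) (k(z) = 142/(-11 - 13 + (z + z)*(z + z)) = 142/(-11 - 13 + (2*z)*(2*z)) = 142/(-11 - 13 + 4*z²) = 142/(-24 + 4*z²))
p = 168
(p - 45729)/(k(-148) - 9686) = (168 - 45729)/(71/(2*(-6 + (-148)²)) - 9686) = -45561/(71/(2*(-6 + 21904)) - 9686) = -45561/((71/2)/21898 - 9686) = -45561/((71/2)*(1/21898) - 9686) = -45561/(71/43796 - 9686) = -45561/(-424207985/43796) = -45561*(-43796/424207985) = 1995389556/424207985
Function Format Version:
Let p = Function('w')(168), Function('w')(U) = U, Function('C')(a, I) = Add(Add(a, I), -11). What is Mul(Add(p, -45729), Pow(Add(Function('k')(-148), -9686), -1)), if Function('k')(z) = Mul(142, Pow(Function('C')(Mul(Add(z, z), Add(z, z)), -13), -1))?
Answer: Rational(1995389556, 424207985) ≈ 4.7038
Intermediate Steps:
Function('C')(a, I) = Add(-11, I, a) (Function('C')(a, I) = Add(Add(I, a), -11) = Add(-11, I, a))
Function('k')(z) = Mul(142, Pow(Add(-24, Mul(4, Pow(z, 2))), -1)) (Function('k')(z) = Mul(142, Pow(Add(-11, -13, Mul(Add(z, z), Add(z, z))), -1)) = Mul(142, Pow(Add(-11, -13, Mul(Mul(2, z), Mul(2, z))), -1)) = Mul(142, Pow(Add(-11, -13, Mul(4, Pow(z, 2))), -1)) = Mul(142, Pow(Add(-24, Mul(4, Pow(z, 2))), -1)))
p = 168
Mul(Add(p, -45729), Pow(Add(Function('k')(-148), -9686), -1)) = Mul(Add(168, -45729), Pow(Add(Mul(Rational(71, 2), Pow(Add(-6, Pow(-148, 2)), -1)), -9686), -1)) = Mul(-45561, Pow(Add(Mul(Rational(71, 2), Pow(Add(-6, 21904), -1)), -9686), -1)) = Mul(-45561, Pow(Add(Mul(Rational(71, 2), Pow(21898, -1)), -9686), -1)) = Mul(-45561, Pow(Add(Mul(Rational(71, 2), Rational(1, 21898)), -9686), -1)) = Mul(-45561, Pow(Add(Rational(71, 43796), -9686), -1)) = Mul(-45561, Pow(Rational(-424207985, 43796), -1)) = Mul(-45561, Rational(-43796, 424207985)) = Rational(1995389556, 424207985)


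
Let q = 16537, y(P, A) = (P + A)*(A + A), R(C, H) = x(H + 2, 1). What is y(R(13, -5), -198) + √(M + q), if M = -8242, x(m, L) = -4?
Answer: 79992 + √8295 ≈ 80083.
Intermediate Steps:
R(C, H) = -4
y(P, A) = 2*A*(A + P) (y(P, A) = (A + P)*(2*A) = 2*A*(A + P))
y(R(13, -5), -198) + √(M + q) = 2*(-198)*(-198 - 4) + √(-8242 + 16537) = 2*(-198)*(-202) + √8295 = 79992 + √8295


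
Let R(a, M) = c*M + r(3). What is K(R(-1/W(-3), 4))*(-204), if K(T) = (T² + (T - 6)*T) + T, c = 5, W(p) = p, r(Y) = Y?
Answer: -192372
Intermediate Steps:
R(a, M) = 3 + 5*M (R(a, M) = 5*M + 3 = 3 + 5*M)
K(T) = T + T² + T*(-6 + T) (K(T) = (T² + (-6 + T)*T) + T = (T² + T*(-6 + T)) + T = T + T² + T*(-6 + T))
K(R(-1/W(-3), 4))*(-204) = ((3 + 5*4)*(-5 + 2*(3 + 5*4)))*(-204) = ((3 + 20)*(-5 + 2*(3 + 20)))*(-204) = (23*(-5 + 2*23))*(-204) = (23*(-5 + 46))*(-204) = (23*41)*(-204) = 943*(-204) = -192372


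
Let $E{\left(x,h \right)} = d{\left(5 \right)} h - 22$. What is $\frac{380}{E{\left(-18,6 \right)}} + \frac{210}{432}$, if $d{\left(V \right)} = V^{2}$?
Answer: $\frac{995}{288} \approx 3.4549$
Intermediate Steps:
$E{\left(x,h \right)} = -22 + 25 h$ ($E{\left(x,h \right)} = 5^{2} h - 22 = 25 h - 22 = -22 + 25 h$)
$\frac{380}{E{\left(-18,6 \right)}} + \frac{210}{432} = \frac{380}{-22 + 25 \cdot 6} + \frac{210}{432} = \frac{380}{-22 + 150} + 210 \cdot \frac{1}{432} = \frac{380}{128} + \frac{35}{72} = 380 \cdot \frac{1}{128} + \frac{35}{72} = \frac{95}{32} + \frac{35}{72} = \frac{995}{288}$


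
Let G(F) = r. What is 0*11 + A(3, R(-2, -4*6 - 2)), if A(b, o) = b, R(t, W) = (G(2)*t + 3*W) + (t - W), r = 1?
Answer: 3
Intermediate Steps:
G(F) = 1
R(t, W) = 2*W + 2*t (R(t, W) = (1*t + 3*W) + (t - W) = (t + 3*W) + (t - W) = 2*W + 2*t)
0*11 + A(3, R(-2, -4*6 - 2)) = 0*11 + 3 = 0 + 3 = 3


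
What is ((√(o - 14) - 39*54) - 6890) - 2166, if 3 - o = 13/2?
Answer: -11162 + I*√70/2 ≈ -11162.0 + 4.1833*I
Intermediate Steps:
o = -7/2 (o = 3 - 13/2 = -7/2 ≈ -3.5000)
((√(o - 14) - 39*54) - 6890) - 2166 = ((√(-7/2 - 14) - 39*54) - 6890) - 2166 = ((√(-35/2) - 2106) - 6890) - 2166 = ((I*√70/2 - 2106) - 6890) - 2166 = ((-2106 + I*√70/2) - 6890) - 2166 = (-8996 + I*√70/2) - 2166 = -11162 + I*√70/2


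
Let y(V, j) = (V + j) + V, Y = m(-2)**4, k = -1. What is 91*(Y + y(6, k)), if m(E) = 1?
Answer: 1092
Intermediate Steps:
Y = 1 (Y = 1**4 = 1)
y(V, j) = j + 2*V
91*(Y + y(6, k)) = 91*(1 + (-1 + 2*6)) = 91*(1 + (-1 + 12)) = 91*(1 + 11) = 91*12 = 1092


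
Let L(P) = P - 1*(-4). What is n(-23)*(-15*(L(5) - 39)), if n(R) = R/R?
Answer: 450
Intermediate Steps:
L(P) = 4 + P (L(P) = P + 4 = 4 + P)
n(R) = 1
n(-23)*(-15*(L(5) - 39)) = 1*(-15*((4 + 5) - 39)) = 1*(-15*(9 - 39)) = 1*(-15*(-30)) = 1*450 = 450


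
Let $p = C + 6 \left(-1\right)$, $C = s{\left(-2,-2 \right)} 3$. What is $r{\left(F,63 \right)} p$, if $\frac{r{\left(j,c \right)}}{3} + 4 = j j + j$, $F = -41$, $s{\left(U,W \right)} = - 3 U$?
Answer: $58896$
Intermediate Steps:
$C = 18$ ($C = \left(-3\right) \left(-2\right) 3 = 6 \cdot 3 = 18$)
$r{\left(j,c \right)} = -12 + 3 j + 3 j^{2}$ ($r{\left(j,c \right)} = -12 + 3 \left(j j + j\right) = -12 + 3 \left(j^{2} + j\right) = -12 + 3 \left(j + j^{2}\right) = -12 + \left(3 j + 3 j^{2}\right) = -12 + 3 j + 3 j^{2}$)
$p = 12$ ($p = 18 + 6 \left(-1\right) = 18 - 6 = 12$)
$r{\left(F,63 \right)} p = \left(-12 + 3 \left(-41\right) + 3 \left(-41\right)^{2}\right) 12 = \left(-12 - 123 + 3 \cdot 1681\right) 12 = \left(-12 - 123 + 5043\right) 12 = 4908 \cdot 12 = 58896$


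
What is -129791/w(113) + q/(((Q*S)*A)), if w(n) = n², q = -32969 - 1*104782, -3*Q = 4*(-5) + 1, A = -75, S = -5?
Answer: -2067196144/30326375 ≈ -68.165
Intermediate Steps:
Q = 19/3 (Q = -(4*(-5) + 1)/3 = -(-20 + 1)/3 = -⅓*(-19) = 19/3 ≈ 6.3333)
q = -137751 (q = -32969 - 104782 = -137751)
-129791/w(113) + q/(((Q*S)*A)) = -129791/(113²) - 137751/(((19/3)*(-5))*(-75)) = -129791/12769 - 137751/((-95/3*(-75))) = -129791*1/12769 - 137751/2375 = -129791/12769 - 137751*1/2375 = -129791/12769 - 137751/2375 = -2067196144/30326375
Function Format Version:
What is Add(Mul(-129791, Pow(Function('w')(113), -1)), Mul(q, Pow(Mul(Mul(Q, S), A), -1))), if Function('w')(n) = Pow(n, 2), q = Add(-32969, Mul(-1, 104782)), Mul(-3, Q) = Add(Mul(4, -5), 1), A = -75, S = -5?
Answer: Rational(-2067196144, 30326375) ≈ -68.165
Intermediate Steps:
Q = Rational(19, 3) (Q = Mul(Rational(-1, 3), Add(Mul(4, -5), 1)) = Mul(Rational(-1, 3), Add(-20, 1)) = Mul(Rational(-1, 3), -19) = Rational(19, 3) ≈ 6.3333)
q = -137751 (q = Add(-32969, -104782) = -137751)
Add(Mul(-129791, Pow(Function('w')(113), -1)), Mul(q, Pow(Mul(Mul(Q, S), A), -1))) = Add(Mul(-129791, Pow(Pow(113, 2), -1)), Mul(-137751, Pow(Mul(Mul(Rational(19, 3), -5), -75), -1))) = Add(Mul(-129791, Pow(12769, -1)), Mul(-137751, Pow(Mul(Rational(-95, 3), -75), -1))) = Add(Mul(-129791, Rational(1, 12769)), Mul(-137751, Pow(2375, -1))) = Add(Rational(-129791, 12769), Mul(-137751, Rational(1, 2375))) = Add(Rational(-129791, 12769), Rational(-137751, 2375)) = Rational(-2067196144, 30326375)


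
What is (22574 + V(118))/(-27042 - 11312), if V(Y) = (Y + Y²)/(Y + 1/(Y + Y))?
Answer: -315988619/534060273 ≈ -0.59167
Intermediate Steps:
V(Y) = (Y + Y²)/(Y + 1/(2*Y))
(22574 + V(118))/(-27042 - 11312) = (22574 + 2*118²*(1 + 118)/(1 + 2*118²))/(-27042 - 11312) = (22574 + 2*13924*119/(1 + 2*13924))/(-38354) = (22574 + 2*13924*119/(1 + 27848))*(-1/38354) = (22574 + 2*13924*119/27849)*(-1/38354) = (22574 + 2*13924*(1/27849)*119)*(-1/38354) = (22574 + 3313912/27849)*(-1/38354) = (631977238/27849)*(-1/38354) = -315988619/534060273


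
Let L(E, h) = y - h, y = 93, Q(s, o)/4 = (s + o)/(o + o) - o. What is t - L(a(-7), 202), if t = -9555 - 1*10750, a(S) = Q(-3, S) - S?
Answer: -20196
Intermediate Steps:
Q(s, o) = -4*o + 2*(o + s)/o (Q(s, o) = 4*((s + o)/(o + o) - o) = 4*((o + s)/((2*o)) - o) = 4*((o + s)*(1/(2*o)) - o) = 4*((o + s)/(2*o) - o) = 4*(-o + (o + s)/(2*o)) = -4*o + 2*(o + s)/o)
a(S) = 2 - 6/S - 5*S (a(S) = (2 - 4*S + 2*(-3)/S) - S = (2 - 4*S - 6/S) - S = (2 - 6/S - 4*S) - S = 2 - 6/S - 5*S)
L(E, h) = 93 - h
t = -20305 (t = -9555 - 10750 = -20305)
t - L(a(-7), 202) = -20305 - (93 - 1*202) = -20305 - (93 - 202) = -20305 - 1*(-109) = -20305 + 109 = -20196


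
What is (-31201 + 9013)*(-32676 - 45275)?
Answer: 1729576788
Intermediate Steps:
(-31201 + 9013)*(-32676 - 45275) = -22188*(-77951) = 1729576788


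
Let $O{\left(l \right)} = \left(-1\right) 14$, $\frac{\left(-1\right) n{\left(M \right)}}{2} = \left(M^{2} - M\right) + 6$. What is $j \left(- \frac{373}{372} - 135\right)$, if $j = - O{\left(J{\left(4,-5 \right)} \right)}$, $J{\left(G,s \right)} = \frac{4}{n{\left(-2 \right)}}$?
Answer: $- \frac{354151}{186} \approx -1904.0$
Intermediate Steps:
$n{\left(M \right)} = -12 - 2 M^{2} + 2 M$ ($n{\left(M \right)} = - 2 \left(\left(M^{2} - M\right) + 6\right) = - 2 \left(6 + M^{2} - M\right) = -12 - 2 M^{2} + 2 M$)
$J{\left(G,s \right)} = - \frac{1}{6}$ ($J{\left(G,s \right)} = \frac{4}{-12 - 2 \left(-2\right)^{2} + 2 \left(-2\right)} = \frac{4}{-12 - 8 - 4} = \frac{4}{-24} = 4 \left(- \frac{1}{24}\right) = - \frac{1}{6}$)
$O{\left(l \right)} = -14$
$j = 14$ ($j = \left(-1\right) \left(-14\right) = 14$)
$j \left(- \frac{373}{372} - 135\right) = 14 \left(- \frac{373}{372} - 135\right) = 14 \left(- \frac{50593}{372}\right) = - \frac{354151}{186}$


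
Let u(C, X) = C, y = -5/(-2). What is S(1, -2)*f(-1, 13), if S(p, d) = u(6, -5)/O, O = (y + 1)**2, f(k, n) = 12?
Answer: 288/49 ≈ 5.8775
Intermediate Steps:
y = 5/2 (y = -5*(-1/2) = 5/2 ≈ 2.5000)
O = 49/4 (O = (5/2 + 1)**2 = (7/2)**2 = 49/4 ≈ 12.250)
S(p, d) = 24/49 (S(p, d) = 6/(49/4) = 6*(4/49) = 24/49)
S(1, -2)*f(-1, 13) = (24/49)*12 = 288/49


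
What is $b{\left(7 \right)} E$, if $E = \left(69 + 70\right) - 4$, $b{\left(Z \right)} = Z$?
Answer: $945$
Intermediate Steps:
$E = 135$ ($E = 139 - 4 = 135$)
$b{\left(7 \right)} E = 7 \cdot 135 = 945$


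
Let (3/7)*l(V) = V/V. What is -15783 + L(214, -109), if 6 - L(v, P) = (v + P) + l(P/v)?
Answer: -47653/3 ≈ -15884.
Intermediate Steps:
l(V) = 7/3 (l(V) = 7*(V/V)/3 = (7/3)*1 = 7/3)
L(v, P) = 11/3 - P - v (L(v, P) = 6 - ((v + P) + 7/3) = 6 - ((P + v) + 7/3) = 6 - (7/3 + P + v) = 6 + (-7/3 - P - v) = 11/3 - P - v)
-15783 + L(214, -109) = -15783 + (11/3 - 1*(-109) - 1*214) = -15783 + (11/3 + 109 - 214) = -15783 - 304/3 = -47653/3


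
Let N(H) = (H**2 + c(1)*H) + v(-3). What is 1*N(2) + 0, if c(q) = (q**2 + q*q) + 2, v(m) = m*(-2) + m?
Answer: 15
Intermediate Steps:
v(m) = -m (v(m) = -2*m + m = -m)
c(q) = 2 + 2*q**2 (c(q) = (q**2 + q**2) + 2 = 2*q**2 + 2 = 2 + 2*q**2)
N(H) = 3 + H**2 + 4*H (N(H) = (H**2 + (2 + 2*1**2)*H) - 1*(-3) = (H**2 + (2 + 2*1)*H) + 3 = (H**2 + (2 + 2)*H) + 3 = (H**2 + 4*H) + 3 = 3 + H**2 + 4*H)
1*N(2) + 0 = 1*(3 + 2**2 + 4*2) + 0 = 1*(3 + 4 + 8) + 0 = 1*15 + 0 = 15 + 0 = 15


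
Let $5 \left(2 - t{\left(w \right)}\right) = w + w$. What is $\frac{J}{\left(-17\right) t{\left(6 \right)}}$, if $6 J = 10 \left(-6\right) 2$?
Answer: $- \frac{50}{17} \approx -2.9412$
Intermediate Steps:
$t{\left(w \right)} = 2 - \frac{2 w}{5}$ ($t{\left(w \right)} = 2 - \frac{w + w}{5} = 2 - \frac{2 w}{5}$)
$J = -20$ ($J = \frac{10 \left(-6\right) 2}{6} = \frac{\left(-60\right) 2}{6} = \frac{1}{6} \left(-120\right) = -20$)
$\frac{J}{\left(-17\right) t{\left(6 \right)}} = - \frac{20}{\left(-17\right) \left(2 - \frac{12}{5}\right)} = - \frac{20}{\left(-17\right) \left(- \frac{2}{5}\right)} = - \frac{20}{\frac{34}{5}} = \left(-20\right) \frac{5}{34} = - \frac{50}{17}$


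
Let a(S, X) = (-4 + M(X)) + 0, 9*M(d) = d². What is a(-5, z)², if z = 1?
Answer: 1225/81 ≈ 15.123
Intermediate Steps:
M(d) = d²/9
a(S, X) = -4 + X²/9 (a(S, X) = (-4 + X²/9) + 0 = -4 + X²/9)
a(-5, z)² = (-4 + (⅑)*1²)² = (-4 + (⅑)*1)² = (-4 + ⅑)² = (-35/9)² = 1225/81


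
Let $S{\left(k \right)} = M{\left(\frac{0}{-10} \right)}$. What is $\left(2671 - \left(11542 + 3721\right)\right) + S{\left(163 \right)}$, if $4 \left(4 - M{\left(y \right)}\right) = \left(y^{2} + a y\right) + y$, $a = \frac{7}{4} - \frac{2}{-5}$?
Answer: $-12588$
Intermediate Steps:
$a = \frac{43}{20}$ ($a = 7 \cdot \frac{1}{4} - - \frac{2}{5} = \frac{7}{4} + \frac{2}{5} = \frac{43}{20} \approx 2.15$)
$M{\left(y \right)} = 4 - \frac{63 y}{80} - \frac{y^{2}}{4}$ ($M{\left(y \right)} = 4 - \frac{\left(y^{2} + \frac{43 y}{20}\right) + y}{4} = 4 - \frac{y^{2} + \frac{63 y}{20}}{4} = 4 - \left(\frac{y^{2}}{4} + \frac{63 y}{80}\right) = 4 - \frac{63 y}{80} - \frac{y^{2}}{4}$)
$S{\left(k \right)} = 4$ ($S{\left(k \right)} = 4 - \frac{63 \frac{0}{-10}}{80} - \frac{\left(\frac{0}{-10}\right)^{2}}{4} = 4 - \frac{63 \cdot 0 \left(- \frac{1}{10}\right)}{80} - \frac{\left(0 \left(- \frac{1}{10}\right)\right)^{2}}{4} = 4 - 0 - \frac{0^{2}}{4} = 4 + 0 - 0 = 4 + 0 + 0 = 4$)
$\left(2671 - \left(11542 + 3721\right)\right) + S{\left(163 \right)} = \left(2671 - \left(11542 + 3721\right)\right) + 4 = \left(2671 - 15263\right) + 4 = -12592 + 4 = -12588$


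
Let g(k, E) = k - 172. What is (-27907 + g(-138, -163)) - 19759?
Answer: -47976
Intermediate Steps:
g(k, E) = -172 + k
(-27907 + g(-138, -163)) - 19759 = (-27907 + (-172 - 138)) - 19759 = (-27907 - 310) - 19759 = -28217 - 19759 = -47976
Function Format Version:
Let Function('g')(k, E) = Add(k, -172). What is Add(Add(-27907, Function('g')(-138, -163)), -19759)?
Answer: -47976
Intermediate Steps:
Function('g')(k, E) = Add(-172, k)
Add(Add(-27907, Function('g')(-138, -163)), -19759) = Add(Add(-27907, Add(-172, -138)), -19759) = Add(Add(-27907, -310), -19759) = Add(-28217, -19759) = -47976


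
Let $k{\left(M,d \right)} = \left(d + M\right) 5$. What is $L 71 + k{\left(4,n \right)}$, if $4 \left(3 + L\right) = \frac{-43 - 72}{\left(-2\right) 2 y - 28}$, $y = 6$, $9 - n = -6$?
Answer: $- \frac{16379}{208} \approx -78.745$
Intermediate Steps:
$n = 15$ ($n = 9 - -6 = 9 + 6 = 15$)
$L = - \frac{509}{208}$ ($L = -3 + \frac{\left(-43 - 72\right) \frac{1}{\left(-2\right) 2 \cdot 6 - 28}}{4} = -3 + \frac{\left(-115\right) \frac{1}{\left(-4\right) 6 - 28}}{4} = -3 + \frac{\left(-115\right) \frac{1}{-24 - 28}}{4} = -3 + \frac{\left(-115\right) \frac{1}{-52}}{4} = -3 + \frac{\left(-115\right) \left(- \frac{1}{52}\right)}{4} = -3 + \frac{1}{4} \cdot \frac{115}{52} = -3 + \frac{115}{208} = - \frac{509}{208} \approx -2.4471$)
$k{\left(M,d \right)} = 5 M + 5 d$ ($k{\left(M,d \right)} = \left(M + d\right) 5 = 5 M + 5 d$)
$L 71 + k{\left(4,n \right)} = \left(- \frac{509}{208}\right) 71 + \left(5 \cdot 4 + 5 \cdot 15\right) = - \frac{36139}{208} + \left(20 + 75\right) = - \frac{36139}{208} + 95 = - \frac{16379}{208}$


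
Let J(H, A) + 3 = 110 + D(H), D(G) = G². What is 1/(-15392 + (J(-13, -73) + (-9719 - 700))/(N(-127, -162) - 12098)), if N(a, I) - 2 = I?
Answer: -1362/20962777 ≈ -6.4972e-5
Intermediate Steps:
N(a, I) = 2 + I
J(H, A) = 107 + H² (J(H, A) = -3 + (110 + H²) = 107 + H²)
1/(-15392 + (J(-13, -73) + (-9719 - 700))/(N(-127, -162) - 12098)) = 1/(-15392 + ((107 + (-13)²) + (-9719 - 700))/((2 - 162) - 12098)) = 1/(-15392 + ((107 + 169) - 10419)/(-160 - 12098)) = 1/(-15392 + (276 - 10419)/(-12258)) = 1/(-15392 - 10143*(-1/12258)) = 1/(-15392 + 1127/1362) = 1/(-20962777/1362) = -1362/20962777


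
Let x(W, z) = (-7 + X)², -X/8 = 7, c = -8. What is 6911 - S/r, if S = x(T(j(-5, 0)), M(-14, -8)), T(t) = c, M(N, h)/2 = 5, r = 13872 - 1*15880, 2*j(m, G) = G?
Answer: 13881257/2008 ≈ 6913.0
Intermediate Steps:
j(m, G) = G/2
r = -2008 (r = 13872 - 15880 = -2008)
X = -56 (X = -8*7 = -56)
M(N, h) = 10 (M(N, h) = 2*5 = 10)
T(t) = -8
x(W, z) = 3969 (x(W, z) = (-7 - 56)² = (-63)² = 3969)
S = 3969
6911 - S/r = 6911 - 3969/(-2008) = 6911 - 3969*(-1)/2008 = 6911 - 1*(-3969/2008) = 6911 + 3969/2008 = 13881257/2008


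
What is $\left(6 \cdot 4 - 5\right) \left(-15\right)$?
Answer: $-285$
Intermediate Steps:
$\left(6 \cdot 4 - 5\right) \left(-15\right) = \left(24 - 5\right) \left(-15\right) = 19 \left(-15\right) = -285$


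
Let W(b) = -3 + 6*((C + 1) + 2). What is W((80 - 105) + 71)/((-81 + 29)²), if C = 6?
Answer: 51/2704 ≈ 0.018861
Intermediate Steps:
W(b) = 51 (W(b) = -3 + 6*((6 + 1) + 2) = -3 + 6*(7 + 2) = -3 + 6*9 = -3 + 54 = 51)
W((80 - 105) + 71)/((-81 + 29)²) = 51/((-81 + 29)²) = 51/((-52)²) = 51/2704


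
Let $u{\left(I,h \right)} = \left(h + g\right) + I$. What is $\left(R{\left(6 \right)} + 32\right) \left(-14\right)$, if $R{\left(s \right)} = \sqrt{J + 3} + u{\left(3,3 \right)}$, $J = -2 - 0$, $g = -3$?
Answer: $-504$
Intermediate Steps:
$u{\left(I,h \right)} = -3 + I + h$ ($u{\left(I,h \right)} = \left(h - 3\right) + I = \left(-3 + h\right) + I = -3 + I + h$)
$J = -2$ ($J = -2 + 0 = -2$)
$R{\left(s \right)} = 4$ ($R{\left(s \right)} = \sqrt{-2 + 3} + \left(-3 + 3 + 3\right) = \sqrt{1} + 3 = 1 + 3 = 4$)
$\left(R{\left(6 \right)} + 32\right) \left(-14\right) = \left(4 + 32\right) \left(-14\right) = 36 \left(-14\right) = -504$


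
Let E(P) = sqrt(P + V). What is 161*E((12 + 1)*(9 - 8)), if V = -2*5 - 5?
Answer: 161*I*sqrt(2) ≈ 227.69*I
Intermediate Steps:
V = -15 (V = -10 - 5 = -15)
E(P) = sqrt(-15 + P) (E(P) = sqrt(P - 15) = sqrt(-15 + P))
161*E((12 + 1)*(9 - 8)) = 161*sqrt(-15 + (12 + 1)*(9 - 8)) = 161*sqrt(-15 + 13*1) = 161*sqrt(-15 + 13) = 161*sqrt(-2) = 161*(I*sqrt(2)) = 161*I*sqrt(2)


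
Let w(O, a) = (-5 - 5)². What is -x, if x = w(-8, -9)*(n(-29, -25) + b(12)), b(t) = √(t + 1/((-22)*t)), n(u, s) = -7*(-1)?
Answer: -700 - 25*√209022/33 ≈ -1046.4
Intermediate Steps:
n(u, s) = 7
b(t) = √(t - 1/(22*t))
w(O, a) = 100 (w(O, a) = (-10)² = 100)
x = 700 + 25*√209022/33 (x = 100*(7 + √(-22/12 + 484*12)/22) = 100*(7 + √(-22*1/12 + 5808)/22) = 100*(7 + √(-11/6 + 5808)/22) = 100*(7 + √(34837/6)/22) = 100*(7 + (√209022/6)/22) = 100*(7 + √209022/132) = 700 + 25*√209022/33 ≈ 1046.4)
-x = -(700 + 25*√209022/33) = -700 - 25*√209022/33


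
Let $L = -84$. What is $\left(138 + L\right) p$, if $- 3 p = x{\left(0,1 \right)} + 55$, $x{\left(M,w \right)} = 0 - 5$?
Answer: $-900$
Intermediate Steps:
$x{\left(M,w \right)} = -5$
$p = - \frac{50}{3}$ ($p = - \frac{-5 + 55}{3} = \left(- \frac{1}{3}\right) 50 = - \frac{50}{3} \approx -16.667$)
$\left(138 + L\right) p = \left(138 - 84\right) \left(- \frac{50}{3}\right) = 54 \left(- \frac{50}{3}\right) = -900$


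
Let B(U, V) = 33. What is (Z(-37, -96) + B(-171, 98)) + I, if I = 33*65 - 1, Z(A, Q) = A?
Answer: 2140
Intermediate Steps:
I = 2144 (I = 2145 - 1 = 2144)
(Z(-37, -96) + B(-171, 98)) + I = (-37 + 33) + 2144 = -4 + 2144 = 2140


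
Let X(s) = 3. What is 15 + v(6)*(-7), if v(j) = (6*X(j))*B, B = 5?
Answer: -615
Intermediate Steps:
v(j) = 90 (v(j) = (6*3)*5 = 18*5 = 90)
15 + v(6)*(-7) = 15 + 90*(-7) = 15 - 630 = -615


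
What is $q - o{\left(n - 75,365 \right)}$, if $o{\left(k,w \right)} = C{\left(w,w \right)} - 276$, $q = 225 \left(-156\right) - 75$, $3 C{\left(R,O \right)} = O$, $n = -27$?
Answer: $- \frac{105062}{3} \approx -35021.0$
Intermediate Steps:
$C{\left(R,O \right)} = \frac{O}{3}$
$q = -35175$ ($q = -35100 - 75 = -35175$)
$o{\left(k,w \right)} = -276 + \frac{w}{3}$ ($o{\left(k,w \right)} = \frac{w}{3} - 276 = -276 + \frac{w}{3}$)
$q - o{\left(n - 75,365 \right)} = -35175 - \left(-276 + \frac{1}{3} \cdot 365\right) = -35175 - \left(-276 + \frac{365}{3}\right) = -35175 - - \frac{463}{3} = -35175 + \frac{463}{3} = - \frac{105062}{3}$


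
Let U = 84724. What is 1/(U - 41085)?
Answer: 1/43639 ≈ 2.2915e-5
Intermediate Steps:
1/(U - 41085) = 1/(84724 - 41085) = 1/43639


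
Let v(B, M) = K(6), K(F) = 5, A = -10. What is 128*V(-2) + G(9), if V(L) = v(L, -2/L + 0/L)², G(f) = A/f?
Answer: 28790/9 ≈ 3198.9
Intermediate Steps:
G(f) = -10/f
v(B, M) = 5
V(L) = 25 (V(L) = 5² = 25)
128*V(-2) + G(9) = 128*25 - 10/9 = 3200 - 10*⅑ = 3200 - 10/9 = 28790/9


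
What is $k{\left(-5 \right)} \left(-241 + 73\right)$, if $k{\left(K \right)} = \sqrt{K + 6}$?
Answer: $-168$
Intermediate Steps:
$k{\left(K \right)} = \sqrt{6 + K}$
$k{\left(-5 \right)} \left(-241 + 73\right) = \sqrt{6 - 5} \left(-241 + 73\right) = \sqrt{1} \left(-168\right) = 1 \left(-168\right) = -168$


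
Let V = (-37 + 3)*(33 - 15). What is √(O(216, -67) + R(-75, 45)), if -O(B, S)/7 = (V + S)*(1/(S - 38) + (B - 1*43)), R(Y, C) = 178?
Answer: √185040390/15 ≈ 906.86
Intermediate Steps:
V = -612 (V = -34*18 = -612)
O(B, S) = -7*(-612 + S)*(-43 + B + 1/(-38 + S)) (O(B, S) = -7*(-612 + S)*(1/(S - 38) + (B - 1*43)) = -7*(-612 + S)*(1/(-38 + S) + (B - 43)) = -7*(-612 + S)*(1/(-38 + S) + (-43 + B)) = -7*(-612 + S)*(-43 + B + 1/(-38 + S)))
√(O(216, -67) + R(-75, 45)) = √(7*(1000620 - 27951*(-67) - 23256*216 + 43*(-67)² - 1*216*(-67)² + 650*216*(-67))/(-38 - 67) + 178) = √(7*(1000620 + 1872717 - 5023296 + 43*4489 - 1*216*4489 - 9406800)/(-105) + 178) = √(7*(-1/105)*(1000620 + 1872717 - 5023296 + 193027 - 969624 - 9406800) + 178) = √(7*(-1/105)*(-12333356) + 178) = √(12333356/15 + 178) = √(12336026/15) = √185040390/15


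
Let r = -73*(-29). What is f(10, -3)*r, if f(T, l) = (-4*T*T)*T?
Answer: -8468000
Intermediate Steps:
f(T, l) = -4*T³ (f(T, l) = (-4*T²)*T = -4*T³)
r = 2117
f(10, -3)*r = -4*10³*2117 = -4*1000*2117 = -4000*2117 = -8468000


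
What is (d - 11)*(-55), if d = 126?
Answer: -6325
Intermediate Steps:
(d - 11)*(-55) = (126 - 11)*(-55) = 115*(-55) = -6325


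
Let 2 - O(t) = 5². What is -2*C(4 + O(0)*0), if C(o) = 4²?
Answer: -32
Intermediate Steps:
O(t) = -23 (O(t) = 2 - 1*5² = 2 - 1*25 = 2 - 25 = -23)
C(o) = 16
-2*C(4 + O(0)*0) = -2*16 = -32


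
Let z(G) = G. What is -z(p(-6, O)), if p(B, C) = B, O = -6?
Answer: 6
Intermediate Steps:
-z(p(-6, O)) = -1*(-6) = 6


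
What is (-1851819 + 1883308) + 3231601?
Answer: 3263090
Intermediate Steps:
(-1851819 + 1883308) + 3231601 = 31489 + 3231601 = 3263090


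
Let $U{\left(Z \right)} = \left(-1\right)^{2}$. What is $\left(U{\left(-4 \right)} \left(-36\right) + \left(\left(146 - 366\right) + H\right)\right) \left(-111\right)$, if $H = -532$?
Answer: $87468$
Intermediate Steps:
$U{\left(Z \right)} = 1$
$\left(U{\left(-4 \right)} \left(-36\right) + \left(\left(146 - 366\right) + H\right)\right) \left(-111\right) = \left(1 \left(-36\right) + \left(\left(146 - 366\right) - 532\right)\right) \left(-111\right) = \left(-36 - 752\right) \left(-111\right) = \left(-788\right) \left(-111\right) = 87468$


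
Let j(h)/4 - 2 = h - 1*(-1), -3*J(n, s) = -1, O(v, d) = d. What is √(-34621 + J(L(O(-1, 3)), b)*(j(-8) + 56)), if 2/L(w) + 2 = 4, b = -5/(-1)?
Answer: I*√34609 ≈ 186.03*I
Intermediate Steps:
b = 5 (b = -5*(-1) = 5)
L(w) = 1 (L(w) = 2/(-2 + 4) = 2/2 = 2*(½) = 1)
J(n, s) = ⅓ (J(n, s) = -⅓*(-1) = ⅓)
j(h) = 12 + 4*h (j(h) = 8 + 4*(h - 1*(-1)) = 8 + 4*(h + 1) = 8 + 4*(1 + h) = 8 + (4 + 4*h) = 12 + 4*h)
√(-34621 + J(L(O(-1, 3)), b)*(j(-8) + 56)) = √(-34621 + ((12 + 4*(-8)) + 56)/3) = √(-34621 + ((12 - 32) + 56)/3) = √(-34621 + (-20 + 56)/3) = √(-34621 + (⅓)*36) = √(-34621 + 12) = √(-34609) = I*√34609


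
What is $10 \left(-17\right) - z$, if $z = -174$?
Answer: $4$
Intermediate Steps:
$10 \left(-17\right) - z = 10 \left(-17\right) - -174 = -170 + 174 = 4$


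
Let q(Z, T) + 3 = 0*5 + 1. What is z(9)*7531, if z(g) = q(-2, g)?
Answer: -15062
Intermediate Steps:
q(Z, T) = -2 (q(Z, T) = -3 + (0*5 + 1) = -3 + (0 + 1) = -3 + 1 = -2)
z(g) = -2
z(9)*7531 = -2*7531 = -15062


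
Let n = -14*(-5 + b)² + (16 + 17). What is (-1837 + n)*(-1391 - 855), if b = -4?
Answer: 6598748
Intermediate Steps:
n = -1101 (n = -14*(-5 - 4)² + (16 + 17) = -14*(-9)² + 33 = -14*81 + 33 = -1134 + 33 = -1101)
(-1837 + n)*(-1391 - 855) = (-1837 - 1101)*(-1391 - 855) = -2938*(-2246) = 6598748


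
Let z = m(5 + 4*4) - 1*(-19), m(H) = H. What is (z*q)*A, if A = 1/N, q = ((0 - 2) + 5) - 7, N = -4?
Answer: 40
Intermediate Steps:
z = 40 (z = (5 + 4*4) - 1*(-19) = (5 + 16) + 19 = 21 + 19 = 40)
q = -4 (q = (-2 + 5) - 7 = 3 - 7 = -4)
A = -¼ (A = 1/(-4) = -¼ ≈ -0.25000)
(z*q)*A = (40*(-4))*(-¼) = -160*(-¼) = 40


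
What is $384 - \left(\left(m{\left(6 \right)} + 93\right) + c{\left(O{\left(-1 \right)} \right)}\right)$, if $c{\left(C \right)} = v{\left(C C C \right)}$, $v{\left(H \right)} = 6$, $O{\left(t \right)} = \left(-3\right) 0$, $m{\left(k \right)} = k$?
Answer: $279$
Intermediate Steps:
$O{\left(t \right)} = 0$
$c{\left(C \right)} = 6$
$384 - \left(\left(m{\left(6 \right)} + 93\right) + c{\left(O{\left(-1 \right)} \right)}\right) = 384 - \left(\left(6 + 93\right) + 6\right) = 384 - \left(99 + 6\right) = 384 - 105 = 279$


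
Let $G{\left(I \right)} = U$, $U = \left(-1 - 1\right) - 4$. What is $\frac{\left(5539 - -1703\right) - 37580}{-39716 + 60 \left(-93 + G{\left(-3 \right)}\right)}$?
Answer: $\frac{15169}{22828} \approx 0.66449$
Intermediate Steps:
$U = -6$ ($U = -2 - 4 = -6$)
$G{\left(I \right)} = -6$
$\frac{\left(5539 - -1703\right) - 37580}{-39716 + 60 \left(-93 + G{\left(-3 \right)}\right)} = \frac{\left(5539 - -1703\right) - 37580}{-39716 + 60 \left(-93 - 6\right)} = \frac{\left(5539 + 1703\right) - 37580}{-39716 + 60 \left(-99\right)} = \frac{7242 - 37580}{-39716 - 5940} = - \frac{30338}{-45656} = \left(-30338\right) \left(- \frac{1}{45656}\right) = \frac{15169}{22828}$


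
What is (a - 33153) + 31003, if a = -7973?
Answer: -10123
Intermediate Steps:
(a - 33153) + 31003 = (-7973 - 33153) + 31003 = -41126 + 31003 = -10123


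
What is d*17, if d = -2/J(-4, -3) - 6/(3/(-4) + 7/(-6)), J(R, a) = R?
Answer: 2839/46 ≈ 61.717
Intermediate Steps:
d = 167/46 (d = -2/(-4) - 6/(3/(-4) + 7/(-6)) = -2*(-¼) - 6/(3*(-¼) + 7*(-⅙)) = ½ - 6/(-¾ - 7/6) = ½ - 6/(-23/12) = ½ - 6*(-12/23) = ½ + 72/23 = 167/46 ≈ 3.6304)
d*17 = (167/46)*17 = 2839/46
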